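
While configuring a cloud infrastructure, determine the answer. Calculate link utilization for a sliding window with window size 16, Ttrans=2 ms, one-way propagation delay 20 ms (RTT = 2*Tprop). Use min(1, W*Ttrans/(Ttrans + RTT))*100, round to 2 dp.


Given: W = 16, Ttrans = 2 ms, RTT = 40 ms (= 2 * Tprop, Tprop = 20 ms)
Cycle time = Ttrans + RTT = 2 + 40 = 42 ms (first packet sent until its ACK returns)
W * Ttrans = 16 * 2 = 32 ms of sending per cycle
W * Ttrans / (Ttrans + RTT) = 32 / 42 = 0.761905
U = min(1, 0.761905) = 0.761905
U% = 76.19%

76.19


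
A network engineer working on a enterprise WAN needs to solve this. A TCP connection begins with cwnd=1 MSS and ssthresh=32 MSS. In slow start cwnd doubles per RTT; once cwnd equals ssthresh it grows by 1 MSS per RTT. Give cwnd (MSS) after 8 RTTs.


RTT 0: cwnd = 1 MSS (initial)
RTT 1: cwnd = 2 MSS (slow start, doubled)
RTT 2: cwnd = 4 MSS (slow start, doubled)
RTT 3: cwnd = 8 MSS (slow start, doubled)
RTT 4: cwnd = 16 MSS (slow start, doubled)
RTT 5: cwnd = 32 MSS (slow start, doubled)
RTT 6: cwnd = 33 MSS (congestion avoidance, +1)
RTT 7: cwnd = 34 MSS (congestion avoidance, +1)
RTT 8: cwnd = 35 MSS (congestion avoidance, +1)

35


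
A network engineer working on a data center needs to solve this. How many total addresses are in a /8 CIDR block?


Given: CIDR prefix /8
Host bits = 32 - 8 = 24
Total addresses = 2^24 = 16777216

16777216


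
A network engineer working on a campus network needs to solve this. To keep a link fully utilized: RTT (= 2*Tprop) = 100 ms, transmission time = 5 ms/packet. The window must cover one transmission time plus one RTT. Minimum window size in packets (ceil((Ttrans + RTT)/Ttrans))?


Given: Ttrans = 5 ms, RTT = 100 ms (= 2 * Tprop, Tprop = 50 ms)
Time until first ACK returns = Ttrans + RTT = 5 + 100 = 105 ms
Need W * Ttrans >= Ttrans + RTT  ->  W >= (Ttrans + RTT) / Ttrans
(Ttrans + RTT) / Ttrans = 105 / 5 = 21
W_min = ceil(21) = 21

21


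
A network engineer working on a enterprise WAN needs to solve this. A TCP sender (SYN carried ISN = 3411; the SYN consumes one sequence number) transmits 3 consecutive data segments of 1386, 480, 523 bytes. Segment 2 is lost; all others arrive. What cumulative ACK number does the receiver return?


SYN uses sequence number 3411; first data byte = ISN + 1 = 3412.
Segment 1: SEQ = 3412, len = 1386 B, covers [3412, 4797]
Segment 2: SEQ = 4798, len = 480 B, covers [4798, 5277] [LOST]
Segment 3: SEQ = 5278, len = 523 B, covers [5278, 5800]
In-order data received: bytes [3412, 4797] (segments 1..1).
Segment 2 missing -> gap begins at byte 4798; later segments buffered out of order.
Cumulative ACK = next expected in-order byte = 3412 + 1386 = 4798

4798


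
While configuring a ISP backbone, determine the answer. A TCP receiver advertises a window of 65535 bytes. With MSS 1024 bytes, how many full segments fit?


Given: RWND = 65535 bytes, MSS = 1024 bytes
Full segments = floor(RWND / MSS)
Full segments = floor(65535 / 1024)
Full segments = floor(63.999) = 63

63


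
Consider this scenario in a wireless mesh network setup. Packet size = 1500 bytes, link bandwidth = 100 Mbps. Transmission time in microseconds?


Given: packet = 1500 bytes, bandwidth = 100 Mbps
Packet in bits = 1500 * 8 = 12000 bits
Bandwidth = 100 * 10^6 = 100000000 bps
Time = 12000 / 100000000 seconds
Time in us = 12000 * 10^6 / 100000000 = 120

120


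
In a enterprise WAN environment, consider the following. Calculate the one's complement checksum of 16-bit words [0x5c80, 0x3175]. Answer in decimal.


Given words: [0x5c80, 0x3175]
Step 1: Sum all words
Raw sum = 23680 + 12661 = 36341
One's complement = ~36341 & 0xFFFF = 29194

29194


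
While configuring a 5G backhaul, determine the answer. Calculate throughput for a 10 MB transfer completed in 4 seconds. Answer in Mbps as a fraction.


Given: file = 10 MB, time = 4 s
File in Mb = 10 * 8 = 80 Mb
Throughput = 80 / 4 Mbps
Throughput = 20 Mbps

20


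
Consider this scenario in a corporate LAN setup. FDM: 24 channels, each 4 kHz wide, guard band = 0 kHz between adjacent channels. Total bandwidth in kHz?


Given: 24 channels, 4 kHz each, guard = 0 kHz
Channel bandwidth = 24 * 4 = 96 kHz
Guard bands = 23 gaps * 0 kHz = 0 kHz
Total = 96 + 0 = 96 kHz

96


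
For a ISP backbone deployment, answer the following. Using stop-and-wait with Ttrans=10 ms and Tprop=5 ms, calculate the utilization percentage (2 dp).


Given: Ttrans = 10 ms, Tprop = 5 ms
RTT = 2 * Tprop = 2 * 5 = 10 ms
U = Ttrans / (Ttrans + RTT)
U = 10 / (10 + 10)
U = 10 / 20 = 0.5
U% = 50.00%

50.00


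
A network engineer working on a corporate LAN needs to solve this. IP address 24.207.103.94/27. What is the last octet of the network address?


Given: IP = 24.207.103.94, prefix = /27
Subnet mask = 255.255.255.224
Last octet of IP: 94
Last octet of mask: 224
Network last octet = 94 AND 224 = 64

64


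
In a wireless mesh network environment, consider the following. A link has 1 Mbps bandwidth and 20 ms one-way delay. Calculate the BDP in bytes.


Given: bandwidth = 1 Mbps, delay = 20 ms
BDP in bits = 1 * 10^6 * 20 / 1000
BDP in bits = 20000
BDP in bytes = 20000 / 8 = 2500

2500


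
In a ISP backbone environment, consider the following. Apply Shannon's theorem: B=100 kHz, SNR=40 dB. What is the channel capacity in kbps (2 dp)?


Given: B = 100 kHz, SNR = 40 dB
SNR linear = 10^(40/10) = 10000
1 + SNR = 10001
log2(10001) = 13.2878566418
C = 100 * 1000 * 13.2878566418 = 1328785.6642 bps
C = 1328.785664 kbps -> 1328.79 kbps (2 dp)

1328.79


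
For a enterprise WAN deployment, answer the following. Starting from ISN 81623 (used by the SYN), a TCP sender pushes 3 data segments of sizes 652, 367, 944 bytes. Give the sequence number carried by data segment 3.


The SYN occupies sequence number ISN = 81623, so the first data byte is ISN + 1 = 81624.
SEQ of data segment i = (ISN + 1) + sum of payload sizes of segments 1..i-1.
Segment 1: SEQ = 81624, payload = 652 bytes
Segment 2: SEQ = 82276, payload = 367 bytes
Segment 3: SEQ = 82643, payload = 944 bytes
SEQ of segment 3 = 81624 + 652 + 367 = 82643

82643


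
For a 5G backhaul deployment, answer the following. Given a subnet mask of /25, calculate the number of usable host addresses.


Given: subnet mask /25
Host bits = 32 - 25 = 7
Total addresses = 2^7 = 128
Usable hosts = 128 - 2 (network + broadcast) = 126

126


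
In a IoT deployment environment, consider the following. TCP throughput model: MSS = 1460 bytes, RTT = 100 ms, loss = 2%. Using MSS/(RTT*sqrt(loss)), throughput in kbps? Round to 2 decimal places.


Given: MSS = 1460 bytes, RTT = 100 ms, loss = 2%
RTT in seconds = 100 / 1000 = 0.1
Loss rate = 2% = 0.02
sqrt(loss) = sqrt(0.02) = 0.141421356237
Throughput (bytes/s) = 1460 / (0.1 * 0.141421356237) = 103237.5901
Throughput (kbps) = 103237.5901 * 8 / 1000 = 825.900720 -> 825.90 kbps (2 dp)

825.90


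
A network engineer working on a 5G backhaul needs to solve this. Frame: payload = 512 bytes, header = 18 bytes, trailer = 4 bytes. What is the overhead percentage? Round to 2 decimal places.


Given: payload = 512 B, header = 18 B, trailer = 4 B
Overhead bytes = header + trailer = 18 + 4 = 22
Total frame = payload + overhead = 512 + 22 = 534
Overhead % = 22 / 534 * 100 = 4.1199% -> 4.12% (2 dp)

4.12


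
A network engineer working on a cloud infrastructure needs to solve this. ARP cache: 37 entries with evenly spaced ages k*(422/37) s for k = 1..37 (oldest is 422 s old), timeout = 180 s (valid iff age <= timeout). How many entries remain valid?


Ages are k * 422/37 s for k = 1..37 (spacing = 11.4054 s).
Entry k is valid iff k * 422/37 <= 180 iff k <= 37 * 180 / 422 = 15.7820
n_valid = floor(15.7820) = 15
(n_stale = 37 - 15 = 22)

15


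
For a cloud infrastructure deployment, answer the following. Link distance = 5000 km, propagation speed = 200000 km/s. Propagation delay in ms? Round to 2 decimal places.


Given: distance = 5000 km, speed = 200000 km/s
Delay = distance / speed = 5000 / 200000 seconds
Delay in ms = 5000 * 1000 / 200000
Delay = 25.0000 ms
Rounded to 2 dp = 25.00 ms

25.00


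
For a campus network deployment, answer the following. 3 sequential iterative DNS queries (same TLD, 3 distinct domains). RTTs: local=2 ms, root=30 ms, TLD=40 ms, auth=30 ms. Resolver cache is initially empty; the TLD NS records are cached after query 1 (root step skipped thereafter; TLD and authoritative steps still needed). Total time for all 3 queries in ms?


Lookup 1 (cold cache): local + root + TLD + auth = 2 + 30 + 40 + 30 = 102 ms
Lookups 2..3 (TLD NS cached -> skip root; new domain -> still ask TLD and auth): local + TLD + auth = 2 + 40 + 30 = 72 ms each
Remaining 2 lookups: 2 * 72 = 144 ms
Total = 102 + 144 = 246 ms

246


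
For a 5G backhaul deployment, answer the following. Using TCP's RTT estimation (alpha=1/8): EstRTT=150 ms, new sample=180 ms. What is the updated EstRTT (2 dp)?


Given: EstRTT = 150 ms, SampleRTT = 180 ms, alpha = 1/8
New EstRTT = (1 - alpha) * EstRTT + alpha * SampleRTT
(7/8) * 150 = 131.25
(1/8) * 180 = 22.5
New EstRTT = 131.25 + 22.5 = 153.75 ms -> 153.75 ms (2 dp)

153.75


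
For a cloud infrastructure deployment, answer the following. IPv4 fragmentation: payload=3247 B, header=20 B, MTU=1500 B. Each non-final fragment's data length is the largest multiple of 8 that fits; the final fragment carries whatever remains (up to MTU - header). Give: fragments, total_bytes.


Max data per non-final fragment = floor((MTU - header)/8)*8 = floor((1500 - 20)/8)*8 = floor(1480/8)*8 = 1480 B
Final fragment needs no 8-byte alignment: it can carry up to MTU - header = 1480 B
Non-final fragments needed = ceil((payload - 1480) / 1480) = ceil(1767/1480) = ceil(1.1939) = 2
Number of fragments = 2 + 1 = 3
Fragment sizes (data): 2 * 1480 B + 287 B (last, 287 <= 1480 OK)
Total bytes sent = payload + n_frags * header = 3247 + 3*20 = 3247 + 60 = 3307 B

3, 3307


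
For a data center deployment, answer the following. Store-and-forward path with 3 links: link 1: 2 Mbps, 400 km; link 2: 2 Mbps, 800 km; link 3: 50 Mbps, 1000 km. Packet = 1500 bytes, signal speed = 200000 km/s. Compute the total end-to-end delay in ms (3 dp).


Packet = 1500 bytes = 12000 bits. Store-and-forward: sum (t_trans + t_prop) per link.
Link 1: t_trans = 12000/(2*10^6) s = 6.0000 ms; t_prop = 400/200000 s = 2.0000 ms; subtotal = 8.0000 ms
Link 2: t_trans = 12000/(2*10^6) s = 6.0000 ms; t_prop = 800/200000 s = 4.0000 ms; subtotal = 10.0000 ms
Link 3: t_trans = 12000/(50*10^6) s = 0.2400 ms; t_prop = 1000/200000 s = 5.0000 ms; subtotal = 5.2400 ms
End-to-end = 8.0000 + 10.0000 + 5.2400 = 23.2400 ms -> 23.240 ms (3 dp)

23.240


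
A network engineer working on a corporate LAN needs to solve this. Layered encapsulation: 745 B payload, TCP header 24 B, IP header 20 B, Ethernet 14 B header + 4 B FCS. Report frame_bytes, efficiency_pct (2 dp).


TCP segment = 745 + 24 = 769 B
IP packet = 769 + 20 = 789 B
Ethernet frame = 789 + 14 + 4 = 807 B
Efficiency = app / frame = 745 / 807 = 0.923172 = 92.3172% -> 92.32% (2 dp)

807, 92.32


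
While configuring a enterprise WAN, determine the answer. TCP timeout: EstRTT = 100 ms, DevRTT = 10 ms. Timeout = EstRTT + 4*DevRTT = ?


Given: EstRTT = 100 ms, DevRTT = 10 ms
Timeout = EstRTT + 4 * DevRTT
4 * DevRTT = 4 * 10 = 40
Timeout = 100 + 40 = 140 ms

140


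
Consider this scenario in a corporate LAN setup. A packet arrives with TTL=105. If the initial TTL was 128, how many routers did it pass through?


Given: initial TTL = 128, received TTL = 105
Hops = initial TTL - received TTL
Hops = 128 - 105 = 23

23


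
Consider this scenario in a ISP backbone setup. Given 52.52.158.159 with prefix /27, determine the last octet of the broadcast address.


Given: IP = 52.52.158.159, prefix = /27
Host bits = 32 - 27 = 5
Network last octet = 159 AND mask = 128
Host part size = 2^5 - 1 = 31
Broadcast last octet = 128 OR 31 = 159

159


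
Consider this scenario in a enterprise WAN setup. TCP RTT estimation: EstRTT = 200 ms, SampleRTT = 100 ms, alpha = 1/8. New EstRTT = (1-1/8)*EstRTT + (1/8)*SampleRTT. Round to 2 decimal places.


Given: EstRTT = 200 ms, SampleRTT = 100 ms, alpha = 1/8
New EstRTT = (1 - alpha) * EstRTT + alpha * SampleRTT
(7/8) * 200 = 175
(1/8) * 100 = 12.5
New EstRTT = 175 + 12.5 = 187.5 ms -> 187.50 ms (2 dp)

187.50


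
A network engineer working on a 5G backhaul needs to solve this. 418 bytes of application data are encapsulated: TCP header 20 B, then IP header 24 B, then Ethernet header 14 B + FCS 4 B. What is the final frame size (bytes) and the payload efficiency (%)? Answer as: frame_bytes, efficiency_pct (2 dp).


TCP segment = 418 + 20 = 438 B
IP packet = 438 + 24 = 462 B
Ethernet frame = 462 + 14 + 4 = 480 B
Efficiency = app / frame = 418 / 480 = 0.870833 = 87.0833% -> 87.08% (2 dp)

480, 87.08


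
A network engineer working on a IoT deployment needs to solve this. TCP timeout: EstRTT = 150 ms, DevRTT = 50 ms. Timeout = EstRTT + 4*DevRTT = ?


Given: EstRTT = 150 ms, DevRTT = 50 ms
Timeout = EstRTT + 4 * DevRTT
4 * DevRTT = 4 * 50 = 200
Timeout = 150 + 200 = 350 ms

350


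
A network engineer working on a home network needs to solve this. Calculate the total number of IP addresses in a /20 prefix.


Given: CIDR prefix /20
Host bits = 32 - 20 = 12
Total addresses = 2^12 = 4096

4096


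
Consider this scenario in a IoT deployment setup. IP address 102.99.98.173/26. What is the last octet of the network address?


Given: IP = 102.99.98.173, prefix = /26
Subnet mask = 255.255.255.192
Last octet of IP: 173
Last octet of mask: 192
Network last octet = 173 AND 192 = 128

128


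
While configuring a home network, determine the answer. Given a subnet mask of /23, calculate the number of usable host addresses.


Given: subnet mask /23
Host bits = 32 - 23 = 9
Total addresses = 2^9 = 512
Usable hosts = 512 - 2 (network + broadcast) = 510

510


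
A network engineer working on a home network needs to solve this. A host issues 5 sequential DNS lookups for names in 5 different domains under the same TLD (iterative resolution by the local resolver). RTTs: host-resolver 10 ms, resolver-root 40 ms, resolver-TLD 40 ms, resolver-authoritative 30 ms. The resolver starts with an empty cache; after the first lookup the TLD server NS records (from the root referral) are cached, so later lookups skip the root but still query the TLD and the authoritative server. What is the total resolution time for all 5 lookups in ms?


Lookup 1 (cold cache): local + root + TLD + auth = 10 + 40 + 40 + 30 = 120 ms
Lookups 2..5 (TLD NS cached -> skip root; new domain -> still ask TLD and auth): local + TLD + auth = 10 + 40 + 30 = 80 ms each
Remaining 4 lookups: 4 * 80 = 320 ms
Total = 120 + 320 = 440 ms

440


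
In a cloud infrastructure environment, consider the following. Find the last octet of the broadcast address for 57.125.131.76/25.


Given: IP = 57.125.131.76, prefix = /25
Host bits = 32 - 25 = 7
Network last octet = 76 AND mask = 0
Host part size = 2^7 - 1 = 127
Broadcast last octet = 0 OR 127 = 127

127


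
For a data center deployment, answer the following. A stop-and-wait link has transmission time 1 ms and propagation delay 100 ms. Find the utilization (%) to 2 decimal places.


Given: Ttrans = 1 ms, Tprop = 100 ms
RTT = 2 * Tprop = 2 * 100 = 200 ms
U = Ttrans / (Ttrans + RTT)
U = 1 / (1 + 200)
U = 1 / 201 = 0.004975
U% = 0.50%

0.50


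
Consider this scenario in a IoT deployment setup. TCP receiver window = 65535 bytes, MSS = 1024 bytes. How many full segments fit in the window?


Given: RWND = 65535 bytes, MSS = 1024 bytes
Full segments = floor(RWND / MSS)
Full segments = floor(65535 / 1024)
Full segments = floor(63.999) = 63

63


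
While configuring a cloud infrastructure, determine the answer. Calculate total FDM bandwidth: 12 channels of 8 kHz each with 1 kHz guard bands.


Given: 12 channels, 8 kHz each, guard = 1 kHz
Channel bandwidth = 12 * 8 = 96 kHz
Guard bands = 11 gaps * 1 kHz = 11 kHz
Total = 96 + 11 = 107 kHz

107


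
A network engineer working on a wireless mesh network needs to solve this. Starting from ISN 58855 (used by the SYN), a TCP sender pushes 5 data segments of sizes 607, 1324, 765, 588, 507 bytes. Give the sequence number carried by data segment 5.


The SYN occupies sequence number ISN = 58855, so the first data byte is ISN + 1 = 58856.
SEQ of data segment i = (ISN + 1) + sum of payload sizes of segments 1..i-1.
Segment 1: SEQ = 58856, payload = 607 bytes
Segment 2: SEQ = 59463, payload = 1324 bytes
Segment 3: SEQ = 60787, payload = 765 bytes
Segment 4: SEQ = 61552, payload = 588 bytes
Segment 5: SEQ = 62140, payload = 507 bytes
SEQ of segment 5 = 58856 + 607 + 1324 + 765 + 588 = 62140

62140


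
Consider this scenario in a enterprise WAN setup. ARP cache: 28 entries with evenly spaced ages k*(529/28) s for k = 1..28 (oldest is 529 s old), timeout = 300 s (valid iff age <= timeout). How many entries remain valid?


Ages are k * 529/28 s for k = 1..28 (spacing = 18.8929 s).
Entry k is valid iff k * 529/28 <= 300 iff k <= 28 * 300 / 529 = 15.8790
n_valid = floor(15.8790) = 15
(n_stale = 28 - 15 = 13)

15


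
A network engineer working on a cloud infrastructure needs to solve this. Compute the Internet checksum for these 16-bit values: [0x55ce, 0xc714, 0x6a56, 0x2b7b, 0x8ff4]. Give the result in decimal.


Given words: [0x55ce, 0xc714, 0x6a56, 0x2b7b, 0x8ff4]
Step 1: Sum all words
Raw sum = 21966 + 50964 + 27222 + 11131 + 36852 = 148135
Step 2: Fold carry: (17063 + 2) = 17065
One's complement = ~17065 & 0xFFFF = 48470

48470


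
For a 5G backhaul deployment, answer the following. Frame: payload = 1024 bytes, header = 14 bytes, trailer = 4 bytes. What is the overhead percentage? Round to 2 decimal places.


Given: payload = 1024 B, header = 14 B, trailer = 4 B
Overhead bytes = header + trailer = 14 + 4 = 18
Total frame = payload + overhead = 1024 + 18 = 1042
Overhead % = 18 / 1042 * 100 = 1.7274% -> 1.73% (2 dp)

1.73


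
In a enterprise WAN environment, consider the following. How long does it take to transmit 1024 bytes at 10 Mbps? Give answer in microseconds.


Given: packet = 1024 bytes, bandwidth = 10 Mbps
Packet in bits = 1024 * 8 = 8192 bits
Bandwidth = 10 * 10^6 = 10000000 bps
Time = 8192 / 10000000 seconds
Time in us = 8192 * 10^6 / 10000000 = 819.2

819.2


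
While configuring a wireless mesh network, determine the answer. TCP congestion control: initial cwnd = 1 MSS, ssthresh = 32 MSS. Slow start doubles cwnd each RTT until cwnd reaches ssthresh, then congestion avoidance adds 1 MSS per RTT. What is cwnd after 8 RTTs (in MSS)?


RTT 0: cwnd = 1 MSS (initial)
RTT 1: cwnd = 2 MSS (slow start, doubled)
RTT 2: cwnd = 4 MSS (slow start, doubled)
RTT 3: cwnd = 8 MSS (slow start, doubled)
RTT 4: cwnd = 16 MSS (slow start, doubled)
RTT 5: cwnd = 32 MSS (slow start, doubled)
RTT 6: cwnd = 33 MSS (congestion avoidance, +1)
RTT 7: cwnd = 34 MSS (congestion avoidance, +1)
RTT 8: cwnd = 35 MSS (congestion avoidance, +1)

35


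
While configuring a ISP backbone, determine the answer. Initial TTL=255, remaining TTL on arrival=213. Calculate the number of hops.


Given: initial TTL = 255, received TTL = 213
Hops = initial TTL - received TTL
Hops = 255 - 213 = 42

42


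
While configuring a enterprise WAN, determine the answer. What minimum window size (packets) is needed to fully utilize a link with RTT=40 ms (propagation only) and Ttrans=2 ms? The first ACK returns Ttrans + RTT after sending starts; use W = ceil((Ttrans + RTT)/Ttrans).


Given: Ttrans = 2 ms, RTT = 40 ms (= 2 * Tprop, Tprop = 20 ms)
Time until first ACK returns = Ttrans + RTT = 2 + 40 = 42 ms
Need W * Ttrans >= Ttrans + RTT  ->  W >= (Ttrans + RTT) / Ttrans
(Ttrans + RTT) / Ttrans = 42 / 2 = 21
W_min = ceil(21) = 21

21


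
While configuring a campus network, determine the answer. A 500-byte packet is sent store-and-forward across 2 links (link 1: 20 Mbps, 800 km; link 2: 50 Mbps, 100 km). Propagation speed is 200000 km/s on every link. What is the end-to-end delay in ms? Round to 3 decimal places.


Packet = 500 bytes = 4000 bits. Store-and-forward: sum (t_trans + t_prop) per link.
Link 1: t_trans = 4000/(20*10^6) s = 0.2000 ms; t_prop = 800/200000 s = 4.0000 ms; subtotal = 4.2000 ms
Link 2: t_trans = 4000/(50*10^6) s = 0.0800 ms; t_prop = 100/200000 s = 0.5000 ms; subtotal = 0.5800 ms
End-to-end = 4.2000 + 0.5800 = 4.7800 ms -> 4.780 ms (3 dp)

4.780


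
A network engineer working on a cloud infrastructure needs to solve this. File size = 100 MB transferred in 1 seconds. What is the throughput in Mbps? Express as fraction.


Given: file = 100 MB, time = 1 s
File in Mb = 100 * 8 = 800 Mb
Throughput = 800 / 1 Mbps
Throughput = 800 Mbps

800


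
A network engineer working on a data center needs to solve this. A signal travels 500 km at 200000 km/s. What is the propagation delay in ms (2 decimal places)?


Given: distance = 500 km, speed = 200000 km/s
Delay = distance / speed = 500 / 200000 seconds
Delay in ms = 500 * 1000 / 200000
Delay = 2.5000 ms
Rounded to 2 dp = 2.50 ms

2.50


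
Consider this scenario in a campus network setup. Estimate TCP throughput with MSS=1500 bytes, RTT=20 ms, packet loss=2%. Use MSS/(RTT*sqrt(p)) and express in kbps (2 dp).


Given: MSS = 1500 bytes, RTT = 20 ms, loss = 2%
RTT in seconds = 20 / 1000 = 0.02
Loss rate = 2% = 0.02
sqrt(loss) = sqrt(0.02) = 0.141421356237
Throughput (bytes/s) = 1500 / (0.02 * 0.141421356237) = 530330.0859
Throughput (kbps) = 530330.0859 * 8 / 1000 = 4242.640687 -> 4242.64 kbps (2 dp)

4242.64


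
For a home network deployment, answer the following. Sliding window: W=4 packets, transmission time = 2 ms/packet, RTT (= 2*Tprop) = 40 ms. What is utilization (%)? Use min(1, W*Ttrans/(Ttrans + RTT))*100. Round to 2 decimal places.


Given: W = 4, Ttrans = 2 ms, RTT = 40 ms (= 2 * Tprop, Tprop = 20 ms)
Cycle time = Ttrans + RTT = 2 + 40 = 42 ms (first packet sent until its ACK returns)
W * Ttrans = 4 * 2 = 8 ms of sending per cycle
W * Ttrans / (Ttrans + RTT) = 8 / 42 = 0.190476
U = min(1, 0.190476) = 0.190476
U% = 19.05%

19.05


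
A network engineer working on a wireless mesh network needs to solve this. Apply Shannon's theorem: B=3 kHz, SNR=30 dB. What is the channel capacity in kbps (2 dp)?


Given: B = 3 kHz, SNR = 30 dB
SNR linear = 10^(30/10) = 1000
1 + SNR = 1001
log2(1001) = 9.9672262588
C = 3 * 1000 * 9.9672262588 = 29901.6788 bps
C = 29.901679 kbps -> 29.90 kbps (2 dp)

29.90


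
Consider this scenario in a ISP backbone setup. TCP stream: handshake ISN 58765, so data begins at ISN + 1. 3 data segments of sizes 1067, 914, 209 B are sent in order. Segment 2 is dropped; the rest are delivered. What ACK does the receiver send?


SYN uses sequence number 58765; first data byte = ISN + 1 = 58766.
Segment 1: SEQ = 58766, len = 1067 B, covers [58766, 59832]
Segment 2: SEQ = 59833, len = 914 B, covers [59833, 60746] [LOST]
Segment 3: SEQ = 60747, len = 209 B, covers [60747, 60955]
In-order data received: bytes [58766, 59832] (segments 1..1).
Segment 2 missing -> gap begins at byte 59833; later segments buffered out of order.
Cumulative ACK = next expected in-order byte = 58766 + 1067 = 59833

59833


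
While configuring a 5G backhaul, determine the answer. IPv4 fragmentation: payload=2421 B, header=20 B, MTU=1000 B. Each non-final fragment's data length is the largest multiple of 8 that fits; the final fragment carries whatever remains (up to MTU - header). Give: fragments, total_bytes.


Max data per non-final fragment = floor((MTU - header)/8)*8 = floor((1000 - 20)/8)*8 = floor(980/8)*8 = 976 B
Final fragment needs no 8-byte alignment: it can carry up to MTU - header = 980 B
Non-final fragments needed = ceil((payload - 980) / 976) = ceil(1441/976) = ceil(1.4764) = 2
Number of fragments = 2 + 1 = 3
Fragment sizes (data): 2 * 976 B + 469 B (last, 469 <= 980 OK)
Total bytes sent = payload + n_frags * header = 2421 + 3*20 = 2421 + 60 = 2481 B

3, 2481


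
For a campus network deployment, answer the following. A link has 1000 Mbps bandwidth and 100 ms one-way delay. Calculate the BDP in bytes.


Given: bandwidth = 1000 Mbps, delay = 100 ms
BDP in bits = 1000 * 10^6 * 100 / 1000
BDP in bits = 100000000
BDP in bytes = 100000000 / 8 = 12500000

12500000


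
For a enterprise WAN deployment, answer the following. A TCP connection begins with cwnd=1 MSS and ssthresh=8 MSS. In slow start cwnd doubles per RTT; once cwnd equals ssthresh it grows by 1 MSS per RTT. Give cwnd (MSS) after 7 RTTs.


RTT 0: cwnd = 1 MSS (initial)
RTT 1: cwnd = 2 MSS (slow start, doubled)
RTT 2: cwnd = 4 MSS (slow start, doubled)
RTT 3: cwnd = 8 MSS (slow start, doubled)
RTT 4: cwnd = 9 MSS (congestion avoidance, +1)
RTT 5: cwnd = 10 MSS (congestion avoidance, +1)
RTT 6: cwnd = 11 MSS (congestion avoidance, +1)
RTT 7: cwnd = 12 MSS (congestion avoidance, +1)

12


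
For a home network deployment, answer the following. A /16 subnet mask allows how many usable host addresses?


Given: subnet mask /16
Host bits = 32 - 16 = 16
Total addresses = 2^16 = 65536
Usable hosts = 65536 - 2 (network + broadcast) = 65534

65534


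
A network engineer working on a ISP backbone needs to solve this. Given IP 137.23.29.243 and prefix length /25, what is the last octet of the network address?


Given: IP = 137.23.29.243, prefix = /25
Subnet mask = 255.255.255.128
Last octet of IP: 243
Last octet of mask: 128
Network last octet = 243 AND 128 = 128

128


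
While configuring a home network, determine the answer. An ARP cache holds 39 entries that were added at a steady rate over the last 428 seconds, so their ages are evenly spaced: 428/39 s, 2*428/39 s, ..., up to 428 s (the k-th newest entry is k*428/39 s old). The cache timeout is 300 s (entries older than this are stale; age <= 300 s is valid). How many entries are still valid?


Ages are k * 428/39 s for k = 1..39 (spacing = 10.9744 s).
Entry k is valid iff k * 428/39 <= 300 iff k <= 39 * 300 / 428 = 27.3364
n_valid = floor(27.3364) = 27
(n_stale = 39 - 27 = 12)

27


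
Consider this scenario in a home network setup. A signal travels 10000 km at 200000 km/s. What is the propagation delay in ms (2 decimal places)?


Given: distance = 10000 km, speed = 200000 km/s
Delay = distance / speed = 10000 / 200000 seconds
Delay in ms = 10000 * 1000 / 200000
Delay = 50.0000 ms
Rounded to 2 dp = 50.00 ms

50.00


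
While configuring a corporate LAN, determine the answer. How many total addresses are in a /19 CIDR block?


Given: CIDR prefix /19
Host bits = 32 - 19 = 13
Total addresses = 2^13 = 8192

8192


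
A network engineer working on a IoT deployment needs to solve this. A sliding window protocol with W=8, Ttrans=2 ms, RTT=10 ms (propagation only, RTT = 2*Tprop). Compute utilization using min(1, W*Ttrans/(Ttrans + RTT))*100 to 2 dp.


Given: W = 8, Ttrans = 2 ms, RTT = 10 ms (= 2 * Tprop, Tprop = 5 ms)
Cycle time = Ttrans + RTT = 2 + 10 = 12 ms (first packet sent until its ACK returns)
W * Ttrans = 8 * 2 = 16 ms of sending per cycle
W * Ttrans / (Ttrans + RTT) = 16 / 12 = 1.333333
U = min(1, 1.333333) = 1.000000
U% = 100.00%

100.00


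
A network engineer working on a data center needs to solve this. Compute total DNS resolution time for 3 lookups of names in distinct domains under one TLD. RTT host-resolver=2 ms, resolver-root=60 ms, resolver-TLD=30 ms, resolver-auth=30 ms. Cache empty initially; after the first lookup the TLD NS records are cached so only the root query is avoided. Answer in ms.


Lookup 1 (cold cache): local + root + TLD + auth = 2 + 60 + 30 + 30 = 122 ms
Lookups 2..3 (TLD NS cached -> skip root; new domain -> still ask TLD and auth): local + TLD + auth = 2 + 30 + 30 = 62 ms each
Remaining 2 lookups: 2 * 62 = 124 ms
Total = 122 + 124 = 246 ms

246


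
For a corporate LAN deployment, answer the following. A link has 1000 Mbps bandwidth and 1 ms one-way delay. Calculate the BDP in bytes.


Given: bandwidth = 1000 Mbps, delay = 1 ms
BDP in bits = 1000 * 10^6 * 1 / 1000
BDP in bits = 1000000
BDP in bytes = 1000000 / 8 = 125000

125000


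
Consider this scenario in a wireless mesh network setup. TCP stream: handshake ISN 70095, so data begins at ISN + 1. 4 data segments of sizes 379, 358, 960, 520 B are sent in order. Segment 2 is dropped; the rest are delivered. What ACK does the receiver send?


SYN uses sequence number 70095; first data byte = ISN + 1 = 70096.
Segment 1: SEQ = 70096, len = 379 B, covers [70096, 70474]
Segment 2: SEQ = 70475, len = 358 B, covers [70475, 70832] [LOST]
Segment 3: SEQ = 70833, len = 960 B, covers [70833, 71792]
Segment 4: SEQ = 71793, len = 520 B, covers [71793, 72312]
In-order data received: bytes [70096, 70474] (segments 1..1).
Segment 2 missing -> gap begins at byte 70475; later segments buffered out of order.
Cumulative ACK = next expected in-order byte = 70096 + 379 = 70475

70475


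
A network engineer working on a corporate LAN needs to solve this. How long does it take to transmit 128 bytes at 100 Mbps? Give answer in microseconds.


Given: packet = 128 bytes, bandwidth = 100 Mbps
Packet in bits = 128 * 8 = 1024 bits
Bandwidth = 100 * 10^6 = 100000000 bps
Time = 1024 / 100000000 seconds
Time in us = 1024 * 10^6 / 100000000 = 10.24

10.24


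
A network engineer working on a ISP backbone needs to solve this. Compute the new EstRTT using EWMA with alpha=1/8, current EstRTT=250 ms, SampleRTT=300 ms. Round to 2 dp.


Given: EstRTT = 250 ms, SampleRTT = 300 ms, alpha = 1/8
New EstRTT = (1 - alpha) * EstRTT + alpha * SampleRTT
(7/8) * 250 = 218.75
(1/8) * 300 = 37.5
New EstRTT = 218.75 + 37.5 = 256.25 ms -> 256.25 ms (2 dp)

256.25


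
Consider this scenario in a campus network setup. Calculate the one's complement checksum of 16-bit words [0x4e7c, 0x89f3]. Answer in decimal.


Given words: [0x4e7c, 0x89f3]
Step 1: Sum all words
Raw sum = 20092 + 35315 = 55407
One's complement = ~55407 & 0xFFFF = 10128

10128


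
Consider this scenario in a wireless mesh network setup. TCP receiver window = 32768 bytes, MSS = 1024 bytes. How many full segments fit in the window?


Given: RWND = 32768 bytes, MSS = 1024 bytes
Full segments = floor(RWND / MSS)
Full segments = floor(32768 / 1024)
Full segments = floor(32.0) = 32

32


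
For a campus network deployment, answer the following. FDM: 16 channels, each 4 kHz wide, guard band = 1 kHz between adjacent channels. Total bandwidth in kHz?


Given: 16 channels, 4 kHz each, guard = 1 kHz
Channel bandwidth = 16 * 4 = 64 kHz
Guard bands = 15 gaps * 1 kHz = 15 kHz
Total = 64 + 15 = 79 kHz

79


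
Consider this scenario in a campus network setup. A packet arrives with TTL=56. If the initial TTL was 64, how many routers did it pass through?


Given: initial TTL = 64, received TTL = 56
Hops = initial TTL - received TTL
Hops = 64 - 56 = 8

8


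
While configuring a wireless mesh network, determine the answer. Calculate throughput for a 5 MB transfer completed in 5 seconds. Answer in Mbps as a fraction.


Given: file = 5 MB, time = 5 s
File in Mb = 5 * 8 = 40 Mb
Throughput = 40 / 5 Mbps
Throughput = 8 Mbps

8


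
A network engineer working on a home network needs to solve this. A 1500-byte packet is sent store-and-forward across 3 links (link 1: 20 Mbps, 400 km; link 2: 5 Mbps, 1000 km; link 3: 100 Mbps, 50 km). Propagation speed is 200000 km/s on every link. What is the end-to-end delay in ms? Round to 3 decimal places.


Packet = 1500 bytes = 12000 bits. Store-and-forward: sum (t_trans + t_prop) per link.
Link 1: t_trans = 12000/(20*10^6) s = 0.6000 ms; t_prop = 400/200000 s = 2.0000 ms; subtotal = 2.6000 ms
Link 2: t_trans = 12000/(5*10^6) s = 2.4000 ms; t_prop = 1000/200000 s = 5.0000 ms; subtotal = 7.4000 ms
Link 3: t_trans = 12000/(100*10^6) s = 0.1200 ms; t_prop = 50/200000 s = 0.2500 ms; subtotal = 0.3700 ms
End-to-end = 2.6000 + 7.4000 + 0.3700 = 10.3700 ms -> 10.370 ms (3 dp)

10.370


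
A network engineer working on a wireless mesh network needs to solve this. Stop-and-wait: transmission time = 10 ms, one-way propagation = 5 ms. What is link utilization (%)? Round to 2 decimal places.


Given: Ttrans = 10 ms, Tprop = 5 ms
RTT = 2 * Tprop = 2 * 5 = 10 ms
U = Ttrans / (Ttrans + RTT)
U = 10 / (10 + 10)
U = 10 / 20 = 0.5
U% = 50.00%

50.00


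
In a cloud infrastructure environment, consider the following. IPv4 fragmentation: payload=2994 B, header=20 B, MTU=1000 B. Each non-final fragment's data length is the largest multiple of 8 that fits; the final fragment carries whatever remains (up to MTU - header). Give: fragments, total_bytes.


Max data per non-final fragment = floor((MTU - header)/8)*8 = floor((1000 - 20)/8)*8 = floor(980/8)*8 = 976 B
Final fragment needs no 8-byte alignment: it can carry up to MTU - header = 980 B
Non-final fragments needed = ceil((payload - 980) / 976) = ceil(2014/976) = ceil(2.0635) = 3
Number of fragments = 3 + 1 = 4
Fragment sizes (data): 3 * 976 B + 66 B (last, 66 <= 980 OK)
Total bytes sent = payload + n_frags * header = 2994 + 4*20 = 2994 + 80 = 3074 B

4, 3074


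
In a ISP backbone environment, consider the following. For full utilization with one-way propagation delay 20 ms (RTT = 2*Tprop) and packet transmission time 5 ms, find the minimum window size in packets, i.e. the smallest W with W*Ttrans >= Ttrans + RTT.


Given: Ttrans = 5 ms, RTT = 40 ms (= 2 * Tprop, Tprop = 20 ms)
Time until first ACK returns = Ttrans + RTT = 5 + 40 = 45 ms
Need W * Ttrans >= Ttrans + RTT  ->  W >= (Ttrans + RTT) / Ttrans
(Ttrans + RTT) / Ttrans = 45 / 5 = 9
W_min = ceil(9) = 9

9


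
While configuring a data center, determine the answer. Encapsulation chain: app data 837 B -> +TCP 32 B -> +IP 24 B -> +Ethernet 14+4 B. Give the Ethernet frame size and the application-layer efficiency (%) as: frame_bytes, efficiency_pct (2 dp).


TCP segment = 837 + 32 = 869 B
IP packet = 869 + 24 = 893 B
Ethernet frame = 893 + 14 + 4 = 911 B
Efficiency = app / frame = 837 / 911 = 0.918771 = 91.8771% -> 91.88% (2 dp)

911, 91.88


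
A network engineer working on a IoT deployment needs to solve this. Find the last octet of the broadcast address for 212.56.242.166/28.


Given: IP = 212.56.242.166, prefix = /28
Host bits = 32 - 28 = 4
Network last octet = 166 AND mask = 160
Host part size = 2^4 - 1 = 15
Broadcast last octet = 160 OR 15 = 175

175


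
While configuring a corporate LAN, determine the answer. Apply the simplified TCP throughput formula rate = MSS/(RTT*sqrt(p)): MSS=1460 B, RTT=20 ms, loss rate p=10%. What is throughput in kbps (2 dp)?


Given: MSS = 1460 bytes, RTT = 20 ms, loss = 10%
RTT in seconds = 20 / 1000 = 0.02
Loss rate = 10% = 0.1
sqrt(loss) = sqrt(0.1) = 0.316227766017
Throughput (bytes/s) = 1460 / (0.02 * 0.316227766017) = 230846.2692
Throughput (kbps) = 230846.2692 * 8 / 1000 = 1846.770154 -> 1846.77 kbps (2 dp)

1846.77


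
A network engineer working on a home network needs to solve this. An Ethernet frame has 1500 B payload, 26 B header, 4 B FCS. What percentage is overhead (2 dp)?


Given: payload = 1500 B, header = 26 B, trailer = 4 B
Overhead bytes = header + trailer = 26 + 4 = 30
Total frame = payload + overhead = 1500 + 30 = 1530
Overhead % = 30 / 1530 * 100 = 1.9608% -> 1.96% (2 dp)

1.96


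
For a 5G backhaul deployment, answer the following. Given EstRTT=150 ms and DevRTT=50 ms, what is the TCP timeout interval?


Given: EstRTT = 150 ms, DevRTT = 50 ms
Timeout = EstRTT + 4 * DevRTT
4 * DevRTT = 4 * 50 = 200
Timeout = 150 + 200 = 350 ms

350


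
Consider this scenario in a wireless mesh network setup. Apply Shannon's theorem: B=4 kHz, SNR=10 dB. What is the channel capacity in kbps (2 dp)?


Given: B = 4 kHz, SNR = 10 dB
SNR linear = 10^(10/10) = 10
1 + SNR = 11
log2(11) = 3.4594316186
C = 4 * 1000 * 3.4594316186 = 13837.7265 bps
C = 13.837726 kbps -> 13.84 kbps (2 dp)

13.84


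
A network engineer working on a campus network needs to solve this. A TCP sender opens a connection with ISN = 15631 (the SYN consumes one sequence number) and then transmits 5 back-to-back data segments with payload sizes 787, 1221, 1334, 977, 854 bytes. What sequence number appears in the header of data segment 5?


The SYN occupies sequence number ISN = 15631, so the first data byte is ISN + 1 = 15632.
SEQ of data segment i = (ISN + 1) + sum of payload sizes of segments 1..i-1.
Segment 1: SEQ = 15632, payload = 787 bytes
Segment 2: SEQ = 16419, payload = 1221 bytes
Segment 3: SEQ = 17640, payload = 1334 bytes
Segment 4: SEQ = 18974, payload = 977 bytes
Segment 5: SEQ = 19951, payload = 854 bytes
SEQ of segment 5 = 15632 + 787 + 1221 + 1334 + 977 = 19951

19951


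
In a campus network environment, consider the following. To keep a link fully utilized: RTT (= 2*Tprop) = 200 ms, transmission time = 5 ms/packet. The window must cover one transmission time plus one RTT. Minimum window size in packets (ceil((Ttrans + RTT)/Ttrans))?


Given: Ttrans = 5 ms, RTT = 200 ms (= 2 * Tprop, Tprop = 100 ms)
Time until first ACK returns = Ttrans + RTT = 5 + 200 = 205 ms
Need W * Ttrans >= Ttrans + RTT  ->  W >= (Ttrans + RTT) / Ttrans
(Ttrans + RTT) / Ttrans = 205 / 5 = 41
W_min = ceil(41) = 41

41


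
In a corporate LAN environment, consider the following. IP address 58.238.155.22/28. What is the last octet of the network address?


Given: IP = 58.238.155.22, prefix = /28
Subnet mask = 255.255.255.240
Last octet of IP: 22
Last octet of mask: 240
Network last octet = 22 AND 240 = 16

16


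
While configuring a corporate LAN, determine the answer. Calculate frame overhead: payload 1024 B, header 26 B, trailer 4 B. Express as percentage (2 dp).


Given: payload = 1024 B, header = 26 B, trailer = 4 B
Overhead bytes = header + trailer = 26 + 4 = 30
Total frame = payload + overhead = 1024 + 30 = 1054
Overhead % = 30 / 1054 * 100 = 2.8463% -> 2.85% (2 dp)

2.85


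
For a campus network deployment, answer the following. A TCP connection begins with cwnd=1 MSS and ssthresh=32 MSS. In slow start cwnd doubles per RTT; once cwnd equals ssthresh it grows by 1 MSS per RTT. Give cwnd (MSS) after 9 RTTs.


RTT 0: cwnd = 1 MSS (initial)
RTT 1: cwnd = 2 MSS (slow start, doubled)
RTT 2: cwnd = 4 MSS (slow start, doubled)
RTT 3: cwnd = 8 MSS (slow start, doubled)
RTT 4: cwnd = 16 MSS (slow start, doubled)
RTT 5: cwnd = 32 MSS (slow start, doubled)
RTT 6: cwnd = 33 MSS (congestion avoidance, +1)
RTT 7: cwnd = 34 MSS (congestion avoidance, +1)
RTT 8: cwnd = 35 MSS (congestion avoidance, +1)
RTT 9: cwnd = 36 MSS (congestion avoidance, +1)

36


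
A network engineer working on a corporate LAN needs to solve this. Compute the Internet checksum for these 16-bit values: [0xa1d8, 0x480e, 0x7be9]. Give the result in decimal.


Given words: [0xa1d8, 0x480e, 0x7be9]
Step 1: Sum all words
Raw sum = 41432 + 18446 + 31721 = 91599
Step 2: Fold carry: (26063 + 1) = 26064
One's complement = ~26064 & 0xFFFF = 39471

39471


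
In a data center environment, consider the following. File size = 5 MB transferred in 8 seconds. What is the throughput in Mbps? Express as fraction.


Given: file = 5 MB, time = 8 s
File in Mb = 5 * 8 = 40 Mb
Throughput = 40 / 8 Mbps
Throughput = 5 Mbps

5


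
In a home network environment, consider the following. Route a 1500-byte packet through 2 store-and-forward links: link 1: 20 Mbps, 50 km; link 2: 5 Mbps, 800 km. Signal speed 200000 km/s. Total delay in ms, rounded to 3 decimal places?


Packet = 1500 bytes = 12000 bits. Store-and-forward: sum (t_trans + t_prop) per link.
Link 1: t_trans = 12000/(20*10^6) s = 0.6000 ms; t_prop = 50/200000 s = 0.2500 ms; subtotal = 0.8500 ms
Link 2: t_trans = 12000/(5*10^6) s = 2.4000 ms; t_prop = 800/200000 s = 4.0000 ms; subtotal = 6.4000 ms
End-to-end = 0.8500 + 6.4000 = 7.2500 ms -> 7.250 ms (3 dp)

7.250


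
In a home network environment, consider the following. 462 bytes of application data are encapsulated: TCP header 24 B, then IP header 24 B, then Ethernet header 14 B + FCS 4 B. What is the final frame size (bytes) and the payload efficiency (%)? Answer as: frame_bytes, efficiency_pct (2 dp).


TCP segment = 462 + 24 = 486 B
IP packet = 486 + 24 = 510 B
Ethernet frame = 510 + 14 + 4 = 528 B
Efficiency = app / frame = 462 / 528 = 0.875000 = 87.5000% -> 87.50% (2 dp)

528, 87.50
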